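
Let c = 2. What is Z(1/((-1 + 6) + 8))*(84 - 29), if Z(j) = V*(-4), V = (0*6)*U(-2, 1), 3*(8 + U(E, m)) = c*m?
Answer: 0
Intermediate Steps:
U(E, m) = -8 + 2*m/3 (U(E, m) = -8 + (2*m)/3 = -8 + 2*m/3)
V = 0 (V = (0*6)*(-8 + (⅔)*1) = 0*(-8 + ⅔) = 0*(-22/3) = 0)
Z(j) = 0 (Z(j) = 0*(-4) = 0)
Z(1/((-1 + 6) + 8))*(84 - 29) = 0*(84 - 29) = 0*55 = 0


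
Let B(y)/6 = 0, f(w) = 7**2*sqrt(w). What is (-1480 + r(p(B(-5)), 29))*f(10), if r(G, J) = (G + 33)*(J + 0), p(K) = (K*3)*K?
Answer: -25627*sqrt(10) ≈ -81040.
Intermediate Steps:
f(w) = 49*sqrt(w)
B(y) = 0 (B(y) = 6*0 = 0)
p(K) = 3*K**2 (p(K) = (3*K)*K = 3*K**2)
r(G, J) = J*(33 + G) (r(G, J) = (33 + G)*J = J*(33 + G))
(-1480 + r(p(B(-5)), 29))*f(10) = (-1480 + 29*(33 + 3*0**2))*(49*sqrt(10)) = (-1480 + 29*(33 + 3*0))*(49*sqrt(10)) = (-1480 + 29*(33 + 0))*(49*sqrt(10)) = (-1480 + 29*33)*(49*sqrt(10)) = (-1480 + 957)*(49*sqrt(10)) = -25627*sqrt(10)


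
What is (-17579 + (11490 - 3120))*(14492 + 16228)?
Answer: -282900480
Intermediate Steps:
(-17579 + (11490 - 3120))*(14492 + 16228) = (-17579 + 8370)*30720 = -9209*30720 = -282900480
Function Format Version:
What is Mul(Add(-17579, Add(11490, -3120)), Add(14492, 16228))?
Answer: -282900480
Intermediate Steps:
Mul(Add(-17579, Add(11490, -3120)), Add(14492, 16228)) = Mul(Add(-17579, 8370), 30720) = Mul(-9209, 30720) = -282900480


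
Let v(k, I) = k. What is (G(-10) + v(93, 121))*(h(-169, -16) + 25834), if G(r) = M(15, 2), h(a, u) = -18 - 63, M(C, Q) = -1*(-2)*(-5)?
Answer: 2137499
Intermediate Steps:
M(C, Q) = -10 (M(C, Q) = 2*(-5) = -10)
h(a, u) = -81
G(r) = -10
(G(-10) + v(93, 121))*(h(-169, -16) + 25834) = (-10 + 93)*(-81 + 25834) = 83*25753 = 2137499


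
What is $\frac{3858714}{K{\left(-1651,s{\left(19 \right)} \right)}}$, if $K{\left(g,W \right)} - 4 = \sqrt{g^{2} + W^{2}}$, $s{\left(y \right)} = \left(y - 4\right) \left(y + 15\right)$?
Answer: $- \frac{1714984}{331765} + \frac{428746 \sqrt{2985901}}{331765} \approx 2227.9$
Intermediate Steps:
$s{\left(y \right)} = \left(-4 + y\right) \left(15 + y\right)$
$K{\left(g,W \right)} = 4 + \sqrt{W^{2} + g^{2}}$ ($K{\left(g,W \right)} = 4 + \sqrt{g^{2} + W^{2}} = 4 + \sqrt{W^{2} + g^{2}}$)
$\frac{3858714}{K{\left(-1651,s{\left(19 \right)} \right)}} = \frac{3858714}{4 + \sqrt{\left(-60 + 19^{2} + 11 \cdot 19\right)^{2} + \left(-1651\right)^{2}}} = \frac{3858714}{4 + \sqrt{\left(-60 + 361 + 209\right)^{2} + 2725801}} = \frac{3858714}{4 + \sqrt{510^{2} + 2725801}} = \frac{3858714}{4 + \sqrt{260100 + 2725801}} = \frac{3858714}{4 + \sqrt{2985901}}$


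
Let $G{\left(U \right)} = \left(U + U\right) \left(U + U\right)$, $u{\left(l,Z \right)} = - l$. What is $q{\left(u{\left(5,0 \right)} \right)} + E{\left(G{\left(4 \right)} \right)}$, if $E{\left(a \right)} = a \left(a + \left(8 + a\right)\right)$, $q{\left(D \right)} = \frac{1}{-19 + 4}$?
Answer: $\frac{130559}{15} \approx 8703.9$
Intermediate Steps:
$q{\left(D \right)} = - \frac{1}{15}$ ($q{\left(D \right)} = \frac{1}{-15} = - \frac{1}{15}$)
$G{\left(U \right)} = 4 U^{2}$ ($G{\left(U \right)} = 2 U 2 U = 4 U^{2}$)
$E{\left(a \right)} = a \left(8 + 2 a\right)$
$q{\left(u{\left(5,0 \right)} \right)} + E{\left(G{\left(4 \right)} \right)} = - \frac{1}{15} + 2 \cdot 4 \cdot 4^{2} \left(4 + 4 \cdot 4^{2}\right) = - \frac{1}{15} + 2 \cdot 4 \cdot 16 \left(4 + 4 \cdot 16\right) = - \frac{1}{15} + 2 \cdot 64 \left(4 + 64\right) = - \frac{1}{15} + 2 \cdot 64 \cdot 68 = - \frac{1}{15} + 8704 = \frac{130559}{15}$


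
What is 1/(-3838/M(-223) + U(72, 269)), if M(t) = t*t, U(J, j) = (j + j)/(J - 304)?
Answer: -5768564/13822309 ≈ -0.41734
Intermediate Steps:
U(J, j) = 2*j/(-304 + J) (U(J, j) = (2*j)/(-304 + J) = 2*j/(-304 + J))
M(t) = t²
1/(-3838/M(-223) + U(72, 269)) = 1/(-3838/((-223)²) + 2*269/(-304 + 72)) = 1/(-3838/49729 + 2*269/(-232)) = 1/(-3838*1/49729 + 2*269*(-1/232)) = 1/(-3838/49729 - 269/116) = 1/(-13822309/5768564) = -5768564/13822309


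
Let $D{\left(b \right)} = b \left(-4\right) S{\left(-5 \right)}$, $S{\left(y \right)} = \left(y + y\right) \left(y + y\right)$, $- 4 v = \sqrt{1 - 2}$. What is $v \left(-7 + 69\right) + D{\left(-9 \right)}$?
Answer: $3600 - \frac{31 i}{2} \approx 3600.0 - 15.5 i$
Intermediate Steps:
$v = - \frac{i}{4}$ ($v = - \frac{\sqrt{1 - 2}}{4} = - \frac{\sqrt{-1}}{4} = - \frac{i}{4} \approx - 0.25 i$)
$S{\left(y \right)} = 4 y^{2}$ ($S{\left(y \right)} = 2 y 2 y = 4 y^{2}$)
$D{\left(b \right)} = - 400 b$ ($D{\left(b \right)} = b \left(-4\right) 4 \left(-5\right)^{2} = - 4 b 4 \cdot 25 = - 4 b 100 = - 400 b$)
$v \left(-7 + 69\right) + D{\left(-9 \right)} = - \frac{i}{4} \left(-7 + 69\right) - -3600 = - \frac{i}{4} \cdot 62 + 3600 = - \frac{31 i}{2} + 3600 = 3600 - \frac{31 i}{2}$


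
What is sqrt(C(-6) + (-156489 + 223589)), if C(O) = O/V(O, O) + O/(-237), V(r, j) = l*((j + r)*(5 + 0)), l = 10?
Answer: sqrt(41877132041)/790 ≈ 259.04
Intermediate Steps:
V(r, j) = 50*j + 50*r (V(r, j) = 10*((j + r)*(5 + 0)) = 10*((j + r)*5) = 10*(5*j + 5*r) = 50*j + 50*r)
C(O) = 1/100 - O/237 (C(O) = O/(50*O + 50*O) + O/(-237) = O/((100*O)) + O*(-1/237) = O*(1/(100*O)) - O/237 = 1/100 - O/237)
sqrt(C(-6) + (-156489 + 223589)) = sqrt((1/100 - 1/237*(-6)) + (-156489 + 223589)) = sqrt((1/100 + 2/79) + 67100) = sqrt(279/7900 + 67100) = sqrt(530090279/7900) = sqrt(41877132041)/790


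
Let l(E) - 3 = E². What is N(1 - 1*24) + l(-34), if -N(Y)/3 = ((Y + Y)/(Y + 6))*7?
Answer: 18737/17 ≈ 1102.2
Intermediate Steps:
N(Y) = -42*Y/(6 + Y) (N(Y) = -3*(Y + Y)/(Y + 6)*7 = -3*(2*Y)/(6 + Y)*7 = -3*2*Y/(6 + Y)*7 = -42*Y/(6 + Y))
l(E) = 3 + E²
N(1 - 1*24) + l(-34) = -42*(1 - 1*24)/(6 + (1 - 1*24)) + (3 + (-34)²) = -42*(1 - 24)/(6 + (1 - 24)) + (3 + 1156) = -42*(-23)/(6 - 23) + 1159 = -42*(-23)/(-17) + 1159 = -42*(-23)*(-1/17) + 1159 = -966/17 + 1159 = 18737/17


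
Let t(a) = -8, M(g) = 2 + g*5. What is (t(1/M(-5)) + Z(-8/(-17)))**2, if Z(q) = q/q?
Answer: 49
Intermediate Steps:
M(g) = 2 + 5*g
Z(q) = 1
(t(1/M(-5)) + Z(-8/(-17)))**2 = (-8 + 1)**2 = (-7)**2 = 49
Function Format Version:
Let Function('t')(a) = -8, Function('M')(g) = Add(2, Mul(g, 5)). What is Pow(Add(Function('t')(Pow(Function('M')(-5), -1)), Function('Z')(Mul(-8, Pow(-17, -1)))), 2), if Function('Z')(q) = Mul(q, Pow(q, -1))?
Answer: 49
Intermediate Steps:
Function('M')(g) = Add(2, Mul(5, g))
Function('Z')(q) = 1
Pow(Add(Function('t')(Pow(Function('M')(-5), -1)), Function('Z')(Mul(-8, Pow(-17, -1)))), 2) = Pow(Add(-8, 1), 2) = Pow(-7, 2) = 49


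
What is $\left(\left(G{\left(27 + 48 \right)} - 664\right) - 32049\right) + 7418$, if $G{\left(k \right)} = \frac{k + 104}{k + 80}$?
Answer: $- \frac{3920546}{155} \approx -25294.0$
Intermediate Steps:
$G{\left(k \right)} = \frac{104 + k}{80 + k}$
$\left(\left(G{\left(27 + 48 \right)} - 664\right) - 32049\right) + 7418 = \left(\left(\frac{104 + \left(27 + 48\right)}{80 + \left(27 + 48\right)} - 664\right) - 32049\right) + 7418 = \left(\left(\frac{104 + 75}{80 + 75} - 664\right) - 32049\right) + 7418 = \left(\left(\frac{1}{155} \cdot 179 - 664\right) - 32049\right) + 7418 = \left(\left(\frac{179}{155} - 664\right) - 32049\right) + 7418 = \left(- \frac{102741}{155} - 32049\right) + 7418 = - \frac{5070336}{155} + 7418 = - \frac{3920546}{155}$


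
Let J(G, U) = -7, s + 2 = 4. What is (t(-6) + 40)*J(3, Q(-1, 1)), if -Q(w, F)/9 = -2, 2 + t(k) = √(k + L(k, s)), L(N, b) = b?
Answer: -266 - 14*I ≈ -266.0 - 14.0*I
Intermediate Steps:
s = 2 (s = -2 + 4 = 2)
t(k) = -2 + √(2 + k) (t(k) = -2 + √(k + 2) = -2 + √(2 + k))
Q(w, F) = 18 (Q(w, F) = -9*(-2) = 18)
(t(-6) + 40)*J(3, Q(-1, 1)) = ((-2 + √(2 - 6)) + 40)*(-7) = ((-2 + √(-4)) + 40)*(-7) = ((-2 + 2*I) + 40)*(-7) = (38 + 2*I)*(-7) = -266 - 14*I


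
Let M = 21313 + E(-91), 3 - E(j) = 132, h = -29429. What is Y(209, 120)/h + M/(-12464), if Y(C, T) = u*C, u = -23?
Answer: -35219343/22925191 ≈ -1.5363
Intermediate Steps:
E(j) = -129 (E(j) = 3 - 1*132 = 3 - 132 = -129)
Y(C, T) = -23*C
M = 21184 (M = 21313 - 129 = 21184)
Y(209, 120)/h + M/(-12464) = -23*209/(-29429) + 21184/(-12464) = -4807*(-1/29429) + 21184*(-1/12464) = 4807/29429 - 1324/779 = -35219343/22925191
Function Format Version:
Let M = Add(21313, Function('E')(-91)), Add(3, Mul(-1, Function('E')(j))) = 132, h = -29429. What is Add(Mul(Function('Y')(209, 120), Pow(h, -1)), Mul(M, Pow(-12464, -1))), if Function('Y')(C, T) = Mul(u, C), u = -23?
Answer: Rational(-35219343, 22925191) ≈ -1.5363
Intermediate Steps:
Function('E')(j) = -129 (Function('E')(j) = Add(3, Mul(-1, 132)) = Add(3, -132) = -129)
Function('Y')(C, T) = Mul(-23, C)
M = 21184 (M = Add(21313, -129) = 21184)
Add(Mul(Function('Y')(209, 120), Pow(h, -1)), Mul(M, Pow(-12464, -1))) = Add(Mul(Mul(-23, 209), Pow(-29429, -1)), Mul(21184, Pow(-12464, -1))) = Add(Mul(-4807, Rational(-1, 29429)), Mul(21184, Rational(-1, 12464))) = Add(Rational(4807, 29429), Rational(-1324, 779)) = Rational(-35219343, 22925191)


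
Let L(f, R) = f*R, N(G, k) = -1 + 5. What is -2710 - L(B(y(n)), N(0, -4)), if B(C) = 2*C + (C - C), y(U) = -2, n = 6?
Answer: -2694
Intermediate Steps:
N(G, k) = 4
B(C) = 2*C (B(C) = 2*C + 0 = 2*C)
L(f, R) = R*f
-2710 - L(B(y(n)), N(0, -4)) = -2710 - 4*2*(-2) = -2710 - 4*(-4) = -2710 - 1*(-16) = -2710 + 16 = -2694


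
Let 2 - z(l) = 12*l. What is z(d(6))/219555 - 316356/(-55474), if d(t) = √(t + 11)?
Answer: 34728826264/6089797035 - 4*√17/73185 ≈ 5.7026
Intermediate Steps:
d(t) = √(11 + t)
z(l) = 2 - 12*l
z(d(6))/219555 - 316356/(-55474) = (2 - 12*√(11 + 6))/219555 - 316356/(-55474) = (2 - 12*√17)*(1/219555) - 316356*(-1/55474) = (2/219555 - 4*√17/73185) + 158178/27737 = 34728826264/6089797035 - 4*√17/73185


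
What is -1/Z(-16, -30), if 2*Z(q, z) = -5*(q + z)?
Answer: -1/115 ≈ -0.0086956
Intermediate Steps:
Z(q, z) = -5*q/2 - 5*z/2 (Z(q, z) = (-5*(q + z))/2 = (-5*q - 5*z)/2 = -5*q/2 - 5*z/2)
-1/Z(-16, -30) = -1/(-5/2*(-16) - 5/2*(-30)) = -1/(40 + 75) = -1/115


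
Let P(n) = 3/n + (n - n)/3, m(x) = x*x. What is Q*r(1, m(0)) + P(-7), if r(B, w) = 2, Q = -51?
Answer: -717/7 ≈ -102.43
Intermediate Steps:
m(x) = x**2
P(n) = 3/n (P(n) = 3/n + 0*(1/3) = 3/n + 0 = 3/n)
Q*r(1, m(0)) + P(-7) = -51*2 + 3/(-7) = -102 + 3*(-1/7) = -102 - 3/7 = -717/7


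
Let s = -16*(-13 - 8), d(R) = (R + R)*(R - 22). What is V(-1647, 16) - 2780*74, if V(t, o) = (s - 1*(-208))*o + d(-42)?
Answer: -191640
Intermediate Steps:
d(R) = 2*R*(-22 + R) (d(R) = (2*R)*(-22 + R) = 2*R*(-22 + R))
s = 336 (s = -16*(-21) = 336)
V(t, o) = 5376 + 544*o (V(t, o) = (336 - 1*(-208))*o + 2*(-42)*(-22 - 42) = (336 + 208)*o + 2*(-42)*(-64) = 544*o + 5376 = 5376 + 544*o)
V(-1647, 16) - 2780*74 = (5376 + 544*16) - 2780*74 = (5376 + 8704) - 205720 = 14080 - 205720 = -191640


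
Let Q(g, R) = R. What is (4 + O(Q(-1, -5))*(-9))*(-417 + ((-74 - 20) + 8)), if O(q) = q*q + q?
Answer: 88528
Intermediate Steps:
O(q) = q + q² (O(q) = q² + q = q + q²)
(4 + O(Q(-1, -5))*(-9))*(-417 + ((-74 - 20) + 8)) = (4 - 5*(1 - 5)*(-9))*(-417 + ((-74 - 20) + 8)) = (4 - 5*(-4)*(-9))*(-417 + (-94 + 8)) = (4 + 20*(-9))*(-417 - 86) = (4 - 180)*(-503) = -176*(-503) = 88528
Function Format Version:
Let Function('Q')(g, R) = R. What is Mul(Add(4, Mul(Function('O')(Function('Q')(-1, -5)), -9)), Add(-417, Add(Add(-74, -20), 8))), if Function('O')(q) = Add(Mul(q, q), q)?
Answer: 88528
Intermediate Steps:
Function('O')(q) = Add(q, Pow(q, 2)) (Function('O')(q) = Add(Pow(q, 2), q) = Add(q, Pow(q, 2)))
Mul(Add(4, Mul(Function('O')(Function('Q')(-1, -5)), -9)), Add(-417, Add(Add(-74, -20), 8))) = Mul(Add(4, Mul(Mul(-5, Add(1, -5)), -9)), Add(-417, Add(Add(-74, -20), 8))) = Mul(Add(4, Mul(Mul(-5, -4), -9)), Add(-417, Add(-94, 8))) = Mul(Add(4, Mul(20, -9)), Add(-417, -86)) = Mul(Add(4, -180), -503) = Mul(-176, -503) = 88528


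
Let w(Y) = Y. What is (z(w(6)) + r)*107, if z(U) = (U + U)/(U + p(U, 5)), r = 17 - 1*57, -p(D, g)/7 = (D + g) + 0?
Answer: -305164/71 ≈ -4298.1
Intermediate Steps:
p(D, g) = -7*D - 7*g (p(D, g) = -7*((D + g) + 0) = -7*(D + g) = -7*D - 7*g)
r = -40 (r = 17 - 57 = -40)
z(U) = 2*U/(-35 - 6*U) (z(U) = (U + U)/(U + (-7*U - 7*5)) = (2*U)/(U + (-7*U - 35)) = (2*U)/(U + (-35 - 7*U)) = (2*U)/(-35 - 6*U) = 2*U/(-35 - 6*U))
(z(w(6)) + r)*107 = (-2*6/(35 + 6*6) - 40)*107 = (-2*6/(35 + 36) - 40)*107 = (-2*6/71 - 40)*107 = (-2*6*1/71 - 40)*107 = (-12/71 - 40)*107 = -2852/71*107 = -305164/71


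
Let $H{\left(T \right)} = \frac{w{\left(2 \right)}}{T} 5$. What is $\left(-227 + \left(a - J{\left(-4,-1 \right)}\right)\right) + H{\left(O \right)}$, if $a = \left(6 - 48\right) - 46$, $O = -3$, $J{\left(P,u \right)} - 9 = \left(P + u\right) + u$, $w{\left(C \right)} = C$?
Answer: $- \frac{964}{3} \approx -321.33$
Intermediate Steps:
$J{\left(P,u \right)} = 9 + P + 2 u$ ($J{\left(P,u \right)} = 9 + \left(\left(P + u\right) + u\right) = 9 + \left(P + 2 u\right) = 9 + P + 2 u$)
$a = -88$ ($a = -42 - 46 = -88$)
$H{\left(T \right)} = \frac{10}{T}$ ($H{\left(T \right)} = \frac{2}{T} 5 = \frac{10}{T}$)
$\left(-227 + \left(a - J{\left(-4,-1 \right)}\right)\right) + H{\left(O \right)} = \left(-227 - \left(93 - 2\right)\right) + \frac{10}{-3} = \left(-227 - 91\right) + 10 \left(- \frac{1}{3}\right) = \left(-227 - 91\right) - \frac{10}{3} = -318 - \frac{10}{3} = - \frac{964}{3}$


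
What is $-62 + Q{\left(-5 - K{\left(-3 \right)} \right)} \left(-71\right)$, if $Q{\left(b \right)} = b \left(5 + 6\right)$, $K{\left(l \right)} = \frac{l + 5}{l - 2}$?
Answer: $\frac{17653}{5} \approx 3530.6$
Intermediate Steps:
$K{\left(l \right)} = \frac{5 + l}{-2 + l}$
$Q{\left(b \right)} = 11 b$ ($Q{\left(b \right)} = b 11 = 11 b$)
$-62 + Q{\left(-5 - K{\left(-3 \right)} \right)} \left(-71\right) = -62 + 11 \left(-5 - \frac{5 - 3}{-2 - 3}\right) \left(-71\right) = -62 + 11 \left(-5 - \frac{1}{-5} \cdot 2\right) \left(-71\right) = -62 + 11 \left(-5 - \left(- \frac{1}{5}\right) 2\right) \left(-71\right) = -62 + 11 \left(-5 - - \frac{2}{5}\right) \left(-71\right) = -62 + 11 \left(-5 + \frac{2}{5}\right) \left(-71\right) = -62 + 11 \left(- \frac{23}{5}\right) \left(-71\right) = -62 - - \frac{17963}{5} = -62 + \frac{17963}{5} = \frac{17653}{5}$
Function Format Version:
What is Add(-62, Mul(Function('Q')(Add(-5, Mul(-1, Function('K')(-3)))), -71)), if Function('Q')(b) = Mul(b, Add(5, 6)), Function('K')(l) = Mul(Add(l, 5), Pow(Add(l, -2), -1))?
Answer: Rational(17653, 5) ≈ 3530.6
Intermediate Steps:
Function('K')(l) = Mul(Pow(Add(-2, l), -1), Add(5, l)) (Function('K')(l) = Mul(Add(5, l), Pow(Add(-2, l), -1)) = Mul(Pow(Add(-2, l), -1), Add(5, l)))
Function('Q')(b) = Mul(11, b) (Function('Q')(b) = Mul(b, 11) = Mul(11, b))
Add(-62, Mul(Function('Q')(Add(-5, Mul(-1, Function('K')(-3)))), -71)) = Add(-62, Mul(Mul(11, Add(-5, Mul(-1, Mul(Pow(Add(-2, -3), -1), Add(5, -3))))), -71)) = Add(-62, Mul(Mul(11, Add(-5, Mul(-1, Mul(Pow(-5, -1), 2)))), -71)) = Add(-62, Mul(Mul(11, Add(-5, Mul(-1, Mul(Rational(-1, 5), 2)))), -71)) = Add(-62, Mul(Mul(11, Add(-5, Mul(-1, Rational(-2, 5)))), -71)) = Add(-62, Mul(Mul(11, Add(-5, Rational(2, 5))), -71)) = Add(-62, Mul(Mul(11, Rational(-23, 5)), -71)) = Add(-62, Mul(Rational(-253, 5), -71)) = Add(-62, Rational(17963, 5)) = Rational(17653, 5)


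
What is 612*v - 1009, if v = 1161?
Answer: 709523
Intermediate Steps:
612*v - 1009 = 612*1161 - 1009 = 710532 - 1009 = 709523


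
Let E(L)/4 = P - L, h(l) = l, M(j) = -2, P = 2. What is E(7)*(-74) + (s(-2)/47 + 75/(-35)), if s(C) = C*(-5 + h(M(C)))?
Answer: 486313/329 ≈ 1478.2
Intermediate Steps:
s(C) = -7*C (s(C) = C*(-5 - 2) = C*(-7) = -7*C)
E(L) = 8 - 4*L (E(L) = 4*(2 - L) = 8 - 4*L)
E(7)*(-74) + (s(-2)/47 + 75/(-35)) = (8 - 4*7)*(-74) + (-7*(-2)/47 + 75/(-35)) = (8 - 28)*(-74) + (14*(1/47) + 75*(-1/35)) = -20*(-74) + (14/47 - 15/7) = 1480 - 607/329 = 486313/329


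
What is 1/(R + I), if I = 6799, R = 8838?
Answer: 1/15637 ≈ 6.3951e-5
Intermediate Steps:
1/(R + I) = 1/(8838 + 6799) = 1/15637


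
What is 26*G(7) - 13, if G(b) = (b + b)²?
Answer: 5083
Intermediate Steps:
G(b) = 4*b² (G(b) = (2*b)² = 4*b²)
26*G(7) - 13 = 26*(4*7²) - 13 = 26*(4*49) - 13 = 26*196 - 13 = 5096 - 13 = 5083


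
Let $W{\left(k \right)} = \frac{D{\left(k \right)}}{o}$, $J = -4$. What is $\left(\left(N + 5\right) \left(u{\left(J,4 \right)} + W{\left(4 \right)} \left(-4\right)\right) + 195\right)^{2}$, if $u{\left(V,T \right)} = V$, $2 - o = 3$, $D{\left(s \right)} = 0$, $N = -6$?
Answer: $39601$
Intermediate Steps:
$o = -1$ ($o = 2 - 3 = -1$)
$W{\left(k \right)} = 0$ ($W{\left(k \right)} = \frac{0}{-1} = 0 \left(-1\right) = 0$)
$\left(\left(N + 5\right) \left(u{\left(J,4 \right)} + W{\left(4 \right)} \left(-4\right)\right) + 195\right)^{2} = \left(\left(-6 + 5\right) \left(-4 + 0 \left(-4\right)\right) + 195\right)^{2} = \left(- (-4 + 0) + 195\right)^{2} = \left(\left(-1\right) \left(-4\right) + 195\right)^{2} = \left(4 + 195\right)^{2} = 199^{2} = 39601$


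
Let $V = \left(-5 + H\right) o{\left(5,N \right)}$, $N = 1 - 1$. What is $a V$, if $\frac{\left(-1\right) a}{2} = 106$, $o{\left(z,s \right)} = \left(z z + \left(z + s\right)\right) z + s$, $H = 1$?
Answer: $127200$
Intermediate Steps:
$N = 0$ ($N = 1 - 1 = 0$)
$o{\left(z,s \right)} = s + z \left(s + z + z^{2}\right)$ ($o{\left(z,s \right)} = \left(z^{2} + \left(s + z\right)\right) z + s = \left(s + z + z^{2}\right) z + s = z \left(s + z + z^{2}\right) + s = s + z \left(s + z + z^{2}\right)$)
$a = -212$ ($a = \left(-2\right) 106 = -212$)
$V = -600$ ($V = \left(-5 + 1\right) \left(0 + 5^{2} + 5^{3} + 0 \cdot 5\right) = - 4 \left(0 + 25 + 125 + 0\right) = \left(-4\right) 150 = -600$)
$a V = \left(-212\right) \left(-600\right) = 127200$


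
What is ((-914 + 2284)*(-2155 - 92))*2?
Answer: -6156780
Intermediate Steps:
((-914 + 2284)*(-2155 - 92))*2 = (1370*(-2247))*2 = -3078390*2 = -6156780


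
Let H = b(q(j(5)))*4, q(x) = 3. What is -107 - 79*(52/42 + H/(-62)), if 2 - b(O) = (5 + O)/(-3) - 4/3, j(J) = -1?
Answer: -113423/651 ≈ -174.23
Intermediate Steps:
b(O) = 5 + O/3 (b(O) = 2 - ((5 + O)/(-3) - 4/3) = 2 - ((5 + O)*(-⅓) - 4*⅓) = 2 - ((-5/3 - O/3) - 4/3) = 2 - (-3 - O/3) = 2 + (3 + O/3) = 5 + O/3)
H = 24 (H = (5 + (⅓)*3)*4 = (5 + 1)*4 = 6*4 = 24)
-107 - 79*(52/42 + H/(-62)) = -107 - 79*(52/42 + 24/(-62)) = -107 - 79*(52*(1/42) + 24*(-1/62)) = -107 - 79*(26/21 - 12/31) = -107 - 79*554/651 = -107 - 43766/651 = -113423/651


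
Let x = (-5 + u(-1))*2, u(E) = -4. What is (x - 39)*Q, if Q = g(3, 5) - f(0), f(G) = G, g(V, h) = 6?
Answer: -342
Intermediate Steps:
Q = 6 (Q = 6 - 1*0 = 6 + 0 = 6)
x = -18 (x = (-5 - 4)*2 = -9*2 = -18)
(x - 39)*Q = (-18 - 39)*6 = -57*6 = -342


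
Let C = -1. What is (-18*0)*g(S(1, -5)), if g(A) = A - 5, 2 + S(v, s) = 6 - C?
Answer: 0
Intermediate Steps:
S(v, s) = 5 (S(v, s) = -2 + (6 - 1*(-1)) = -2 + (6 + 1) = -2 + 7 = 5)
g(A) = -5 + A
(-18*0)*g(S(1, -5)) = (-18*0)*(-5 + 5) = 0*0 = 0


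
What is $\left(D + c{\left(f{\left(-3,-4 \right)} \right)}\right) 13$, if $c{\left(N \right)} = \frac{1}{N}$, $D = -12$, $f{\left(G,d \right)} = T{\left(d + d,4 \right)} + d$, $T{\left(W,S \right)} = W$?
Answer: $- \frac{1885}{12} \approx -157.08$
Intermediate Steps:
$f{\left(G,d \right)} = 3 d$ ($f{\left(G,d \right)} = \left(d + d\right) + d = 2 d + d = 3 d$)
$\left(D + c{\left(f{\left(-3,-4 \right)} \right)}\right) 13 = \left(-12 + \frac{1}{3 \left(-4\right)}\right) 13 = \left(-12 + \frac{1}{-12}\right) 13 = \left(-12 - \frac{1}{12}\right) 13 = \left(- \frac{145}{12}\right) 13 = - \frac{1885}{12}$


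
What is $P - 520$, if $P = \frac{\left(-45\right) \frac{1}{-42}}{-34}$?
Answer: $- \frac{247535}{476} \approx -520.03$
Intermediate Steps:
$P = - \frac{15}{476}$ ($P = \left(-45\right) \left(- \frac{1}{42}\right) \left(- \frac{1}{34}\right) = \frac{15}{14} \left(- \frac{1}{34}\right) = - \frac{15}{476} \approx -0.031513$)
$P - 520 = - \frac{15}{476} - 520 = - \frac{247535}{476}$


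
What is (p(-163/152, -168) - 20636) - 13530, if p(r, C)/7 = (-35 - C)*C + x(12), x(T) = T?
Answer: -190490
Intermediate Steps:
p(r, C) = 84 + 7*C*(-35 - C) (p(r, C) = 7*((-35 - C)*C + 12) = 7*(C*(-35 - C) + 12) = 7*(12 + C*(-35 - C)) = 84 + 7*C*(-35 - C))
(p(-163/152, -168) - 20636) - 13530 = ((84 - 245*(-168) - 7*(-168)**2) - 20636) - 13530 = ((84 + 41160 - 7*28224) - 20636) - 13530 = ((84 + 41160 - 197568) - 20636) - 13530 = (-156324 - 20636) - 13530 = -176960 - 13530 = -190490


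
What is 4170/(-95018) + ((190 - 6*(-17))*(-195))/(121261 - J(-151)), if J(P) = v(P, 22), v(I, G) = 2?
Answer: -2957987475/5760893831 ≈ -0.51346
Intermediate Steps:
J(P) = 2
4170/(-95018) + ((190 - 6*(-17))*(-195))/(121261 - J(-151)) = 4170/(-95018) + ((190 - 6*(-17))*(-195))/(121261 - 1*2) = 4170*(-1/95018) + ((190 + 102)*(-195))/(121261 - 2) = -2085/47509 + (292*(-195))/121259 = -2085/47509 - 56940*1/121259 = -2085/47509 - 56940/121259 = -2957987475/5760893831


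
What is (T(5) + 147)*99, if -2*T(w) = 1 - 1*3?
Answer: 14652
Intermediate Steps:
T(w) = 1 (T(w) = -(1 - 1*3)/2 = -(1 - 3)/2 = -½*(-2) = 1)
(T(5) + 147)*99 = (1 + 147)*99 = 148*99 = 14652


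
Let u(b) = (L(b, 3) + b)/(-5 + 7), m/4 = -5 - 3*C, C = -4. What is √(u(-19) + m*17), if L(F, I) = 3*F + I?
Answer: √1758/2 ≈ 20.964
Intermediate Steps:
m = 28 (m = 4*(-5 - 3*(-4)) = 4*(-5 + 12) = 4*7 = 28)
L(F, I) = I + 3*F
u(b) = 3/2 + 2*b (u(b) = ((3 + 3*b) + b)/(-5 + 7) = (3 + 4*b)/2 = (3 + 4*b)*(½) = 3/2 + 2*b)
√(u(-19) + m*17) = √((3/2 + 2*(-19)) + 28*17) = √((3/2 - 38) + 476) = √(-73/2 + 476) = √(879/2) = √1758/2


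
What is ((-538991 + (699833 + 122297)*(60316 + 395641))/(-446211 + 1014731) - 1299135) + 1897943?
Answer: 715289713579/568520 ≈ 1.2582e+6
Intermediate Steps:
((-538991 + (699833 + 122297)*(60316 + 395641))/(-446211 + 1014731) - 1299135) + 1897943 = ((-538991 + 822130*455957)/568520 - 1299135) + 1897943 = ((-538991 + 374855928410)*(1/568520) - 1299135) + 1897943 = (374855389419*(1/568520) - 1299135) + 1897943 = (374855389419/568520 - 1299135) + 1897943 = -363728840781/568520 + 1897943 = 715289713579/568520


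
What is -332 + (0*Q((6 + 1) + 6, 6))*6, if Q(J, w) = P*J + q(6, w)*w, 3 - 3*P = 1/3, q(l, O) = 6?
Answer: -332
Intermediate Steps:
P = 8/9 (P = 1 - ⅓/3 = 1 - ⅓*⅓ = 1 - ⅑ = 8/9 ≈ 0.88889)
Q(J, w) = 6*w + 8*J/9 (Q(J, w) = 8*J/9 + 6*w = 6*w + 8*J/9)
-332 + (0*Q((6 + 1) + 6, 6))*6 = -332 + (0*(6*6 + 8*((6 + 1) + 6)/9))*6 = -332 + (0*(36 + 8*(7 + 6)/9))*6 = -332 + (0*(36 + (8/9)*13))*6 = -332 + (0*(36 + 104/9))*6 = -332 + (0*(428/9))*6 = -332 + 0*6 = -332 + 0 = -332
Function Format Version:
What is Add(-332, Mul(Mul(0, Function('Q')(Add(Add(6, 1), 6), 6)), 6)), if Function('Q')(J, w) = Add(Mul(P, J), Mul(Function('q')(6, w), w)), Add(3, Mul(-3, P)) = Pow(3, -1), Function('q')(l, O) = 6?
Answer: -332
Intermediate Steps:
P = Rational(8, 9) (P = Add(1, Mul(Rational(-1, 3), Pow(3, -1))) = Add(1, Mul(Rational(-1, 3), Rational(1, 3))) = Add(1, Rational(-1, 9)) = Rational(8, 9) ≈ 0.88889)
Function('Q')(J, w) = Add(Mul(6, w), Mul(Rational(8, 9), J)) (Function('Q')(J, w) = Add(Mul(Rational(8, 9), J), Mul(6, w)) = Add(Mul(6, w), Mul(Rational(8, 9), J)))
Add(-332, Mul(Mul(0, Function('Q')(Add(Add(6, 1), 6), 6)), 6)) = Add(-332, Mul(Mul(0, Add(Mul(6, 6), Mul(Rational(8, 9), Add(Add(6, 1), 6)))), 6)) = Add(-332, Mul(Mul(0, Add(36, Mul(Rational(8, 9), Add(7, 6)))), 6)) = Add(-332, Mul(Mul(0, Add(36, Mul(Rational(8, 9), 13))), 6)) = Add(-332, Mul(Mul(0, Add(36, Rational(104, 9))), 6)) = Add(-332, Mul(Mul(0, Rational(428, 9)), 6)) = Add(-332, Mul(0, 6)) = Add(-332, 0) = -332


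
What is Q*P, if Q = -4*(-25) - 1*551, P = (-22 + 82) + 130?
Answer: -85690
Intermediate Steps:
P = 190 (P = 60 + 130 = 190)
Q = -451 (Q = 100 - 551 = -451)
Q*P = -451*190 = -85690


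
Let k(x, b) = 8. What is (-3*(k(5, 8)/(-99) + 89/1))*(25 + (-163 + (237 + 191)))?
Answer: -2552870/33 ≈ -77360.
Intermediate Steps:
(-3*(k(5, 8)/(-99) + 89/1))*(25 + (-163 + (237 + 191))) = (-3*(8/(-99) + 89/1))*(25 + (-163 + (237 + 191))) = (-3*(8*(-1/99) + 89*1))*(25 + (-163 + 428)) = (-3*(-8/99 + 89))*(25 + 265) = -3*8803/99*290 = -8803/33*290 = -2552870/33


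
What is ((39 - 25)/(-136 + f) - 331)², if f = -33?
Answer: 3130738209/28561 ≈ 1.0962e+5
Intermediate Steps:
((39 - 25)/(-136 + f) - 331)² = ((39 - 25)/(-136 - 33) - 331)² = (14/(-169) - 331)² = (14*(-1/169) - 331)² = (-14/169 - 331)² = (-55953/169)² = 3130738209/28561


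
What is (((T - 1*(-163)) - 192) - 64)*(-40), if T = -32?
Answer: 5000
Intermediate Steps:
(((T - 1*(-163)) - 192) - 64)*(-40) = (((-32 - 1*(-163)) - 192) - 64)*(-40) = (((-32 + 163) - 192) - 64)*(-40) = ((131 - 192) - 64)*(-40) = (-61 - 64)*(-40) = -125*(-40) = 5000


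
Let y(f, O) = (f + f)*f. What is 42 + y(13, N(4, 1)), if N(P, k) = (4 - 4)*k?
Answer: 380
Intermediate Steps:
N(P, k) = 0 (N(P, k) = 0*k = 0)
y(f, O) = 2*f² (y(f, O) = (2*f)*f = 2*f²)
42 + y(13, N(4, 1)) = 42 + 2*13² = 42 + 2*169 = 42 + 338 = 380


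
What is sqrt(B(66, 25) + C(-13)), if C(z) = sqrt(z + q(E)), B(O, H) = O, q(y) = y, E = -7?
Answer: sqrt(66 + 2*I*sqrt(5)) ≈ 8.1287 + 0.27508*I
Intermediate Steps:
C(z) = sqrt(-7 + z) (C(z) = sqrt(z - 7) = sqrt(-7 + z))
sqrt(B(66, 25) + C(-13)) = sqrt(66 + sqrt(-7 - 13)) = sqrt(66 + sqrt(-20)) = sqrt(66 + 2*I*sqrt(5))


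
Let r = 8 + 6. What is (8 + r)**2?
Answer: 484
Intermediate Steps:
r = 14
(8 + r)**2 = (8 + 14)**2 = 22**2 = 484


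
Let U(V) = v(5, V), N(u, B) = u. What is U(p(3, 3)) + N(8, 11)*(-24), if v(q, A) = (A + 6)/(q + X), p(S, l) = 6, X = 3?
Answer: -381/2 ≈ -190.50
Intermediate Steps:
v(q, A) = (6 + A)/(3 + q) (v(q, A) = (A + 6)/(q + 3) = (6 + A)/(3 + q))
U(V) = ¾ + V/8 (U(V) = (6 + V)/(3 + 5) = (6 + V)/8 = ¾ + V/8)
U(p(3, 3)) + N(8, 11)*(-24) = (¾ + (⅛)*6) + 8*(-24) = (¾ + ¾) - 192 = 3/2 - 192 = -381/2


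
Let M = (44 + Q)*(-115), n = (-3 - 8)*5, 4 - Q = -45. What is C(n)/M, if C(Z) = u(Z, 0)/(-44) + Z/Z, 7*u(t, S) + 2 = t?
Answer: -73/658812 ≈ -0.00011081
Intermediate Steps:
Q = 49 (Q = 4 - 1*(-45) = 4 + 45 = 49)
u(t, S) = -2/7 + t/7
n = -55 (n = -11*5 = -55)
C(Z) = 155/154 - Z/308 (C(Z) = (-2/7 + Z/7)/(-44) + Z/Z = (-2/7 + Z/7)*(-1/44) + 1 = (1/154 - Z/308) + 1 = 155/154 - Z/308)
M = -10695 (M = (44 + 49)*(-115) = 93*(-115) = -10695)
C(n)/M = (155/154 - 1/308*(-55))/(-10695) = (155/154 + 5/28)*(-1/10695) = (365/308)*(-1/10695) = -73/658812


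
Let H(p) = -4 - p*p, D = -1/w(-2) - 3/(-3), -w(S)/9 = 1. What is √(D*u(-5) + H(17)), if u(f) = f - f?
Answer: I*√293 ≈ 17.117*I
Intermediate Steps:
w(S) = -9 (w(S) = -9*1 = -9)
u(f) = 0
D = 10/9 (D = -1/(-9) - 3/(-3) = -1*(-⅑) - 3*(-⅓) = ⅑ + 1 = 10/9 ≈ 1.1111)
H(p) = -4 - p²
√(D*u(-5) + H(17)) = √((10/9)*0 + (-4 - 1*17²)) = √(0 + (-4 - 1*289)) = √(0 + (-4 - 289)) = √(0 - 293) = √(-293) = I*√293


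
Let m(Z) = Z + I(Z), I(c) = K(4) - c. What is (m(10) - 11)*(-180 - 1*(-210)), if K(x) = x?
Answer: -210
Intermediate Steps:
I(c) = 4 - c
m(Z) = 4 (m(Z) = Z + (4 - Z) = 4)
(m(10) - 11)*(-180 - 1*(-210)) = (4 - 11)*(-180 - 1*(-210)) = -7*(-180 + 210) = -7*30 = -210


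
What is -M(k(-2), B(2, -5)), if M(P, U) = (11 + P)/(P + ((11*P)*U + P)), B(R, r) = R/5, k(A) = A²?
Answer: -75/128 ≈ -0.58594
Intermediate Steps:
B(R, r) = R/5 (B(R, r) = R*(⅕) = R/5)
M(P, U) = (11 + P)/(2*P + 11*P*U) (M(P, U) = (11 + P)/(P + (11*P*U + P)) = (11 + P)/(P + (P + 11*P*U)) = (11 + P)/(2*P + 11*P*U))
-M(k(-2), B(2, -5)) = -(11 + (-2)²)/(((-2)²)*(2 + 11*((⅕)*2))) = -(11 + 4)/(4*(2 + 11*(⅖))) = -15/(4*(2 + 22/5)) = -15/(4*32/5) = -5*15/(4*32) = -1*75/128 = -75/128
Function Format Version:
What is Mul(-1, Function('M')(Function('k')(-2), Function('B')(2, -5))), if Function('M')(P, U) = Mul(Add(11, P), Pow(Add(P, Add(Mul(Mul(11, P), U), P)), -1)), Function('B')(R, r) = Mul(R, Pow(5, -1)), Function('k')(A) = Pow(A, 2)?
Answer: Rational(-75, 128) ≈ -0.58594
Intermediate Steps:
Function('B')(R, r) = Mul(Rational(1, 5), R) (Function('B')(R, r) = Mul(R, Rational(1, 5)) = Mul(Rational(1, 5), R))
Function('M')(P, U) = Mul(Pow(Add(Mul(2, P), Mul(11, P, U)), -1), Add(11, P)) (Function('M')(P, U) = Mul(Add(11, P), Pow(Add(P, Add(Mul(11, P, U), P)), -1)) = Mul(Add(11, P), Pow(Add(P, Add(P, Mul(11, P, U))), -1)) = Mul(Add(11, P), Pow(Add(Mul(2, P), Mul(11, P, U)), -1)) = Mul(Pow(Add(Mul(2, P), Mul(11, P, U)), -1), Add(11, P)))
Mul(-1, Function('M')(Function('k')(-2), Function('B')(2, -5))) = Mul(-1, Mul(Pow(Pow(-2, 2), -1), Pow(Add(2, Mul(11, Mul(Rational(1, 5), 2))), -1), Add(11, Pow(-2, 2)))) = Mul(-1, Mul(Pow(4, -1), Pow(Add(2, Mul(11, Rational(2, 5))), -1), Add(11, 4))) = Mul(-1, Mul(Rational(1, 4), Pow(Add(2, Rational(22, 5)), -1), 15)) = Mul(-1, Mul(Rational(1, 4), Pow(Rational(32, 5), -1), 15)) = Mul(-1, Mul(Rational(1, 4), Rational(5, 32), 15)) = Mul(-1, Rational(75, 128)) = Rational(-75, 128)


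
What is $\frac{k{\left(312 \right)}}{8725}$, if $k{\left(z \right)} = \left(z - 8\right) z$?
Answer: $\frac{94848}{8725} \approx 10.871$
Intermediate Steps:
$k{\left(z \right)} = z \left(-8 + z\right)$ ($k{\left(z \right)} = \left(-8 + z\right) z = z \left(-8 + z\right)$)
$\frac{k{\left(312 \right)}}{8725} = \frac{312 \left(-8 + 312\right)}{8725} = 312 \cdot 304 \cdot \frac{1}{8725} = 94848 \cdot \frac{1}{8725} = \frac{94848}{8725}$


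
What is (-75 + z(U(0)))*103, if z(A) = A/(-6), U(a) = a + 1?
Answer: -46453/6 ≈ -7742.2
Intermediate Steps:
U(a) = 1 + a
z(A) = -A/6 (z(A) = A*(-1/6) = -A/6)
(-75 + z(U(0)))*103 = (-75 - (1 + 0)/6)*103 = (-75 - 1/6*1)*103 = (-75 - 1/6)*103 = -451/6*103 = -46453/6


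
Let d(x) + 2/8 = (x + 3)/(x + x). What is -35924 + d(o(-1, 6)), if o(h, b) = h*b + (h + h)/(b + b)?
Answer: -5316751/148 ≈ -35924.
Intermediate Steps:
o(h, b) = b*h + h/b (o(h, b) = b*h + (2*h)/((2*b)) = b*h + (2*h)*(1/(2*b)) = b*h + h/b)
d(x) = -¼ + (3 + x)/(2*x) (d(x) = -¼ + (x + 3)/(x + x) = -¼ + (3 + x)/((2*x)) = -¼ + (3 + x)*(1/(2*x)) = -¼ + (3 + x)/(2*x))
-35924 + d(o(-1, 6)) = -35924 + (6 + (6*(-1) - 1/6))/(4*(6*(-1) - 1/6)) = -35924 + (6 + (-6 - 1*⅙))/(4*(-6 - 1*⅙)) = -35924 + (6 + (-6 - ⅙))/(4*(-6 - ⅙)) = -35924 + (6 - 37/6)/(4*(-37/6)) = -35924 + (¼)*(-6/37)*(-⅙) = -35924 + 1/148 = -5316751/148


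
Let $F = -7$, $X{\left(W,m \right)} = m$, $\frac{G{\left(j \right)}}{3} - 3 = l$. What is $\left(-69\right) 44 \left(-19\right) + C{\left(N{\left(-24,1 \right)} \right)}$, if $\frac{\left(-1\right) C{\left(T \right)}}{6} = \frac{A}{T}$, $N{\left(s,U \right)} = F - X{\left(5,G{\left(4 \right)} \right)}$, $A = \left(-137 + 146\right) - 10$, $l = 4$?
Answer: $\frac{807573}{14} \approx 57684.0$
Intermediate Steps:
$G{\left(j \right)} = 21$ ($G{\left(j \right)} = 9 + 3 \cdot 4 = 9 + 12 = 21$)
$A = -1$ ($A = 9 - 10 = -1$)
$N{\left(s,U \right)} = -28$ ($N{\left(s,U \right)} = -7 - 21 = -28$)
$C{\left(T \right)} = \frac{6}{T}$ ($C{\left(T \right)} = - 6 \left(- \frac{1}{T}\right) = \frac{6}{T}$)
$\left(-69\right) 44 \left(-19\right) + C{\left(N{\left(-24,1 \right)} \right)} = \left(-69\right) 44 \left(-19\right) + \frac{6}{-28} = \left(-3036\right) \left(-19\right) + 6 \left(- \frac{1}{28}\right) = 57684 - \frac{3}{14} = \frac{807573}{14}$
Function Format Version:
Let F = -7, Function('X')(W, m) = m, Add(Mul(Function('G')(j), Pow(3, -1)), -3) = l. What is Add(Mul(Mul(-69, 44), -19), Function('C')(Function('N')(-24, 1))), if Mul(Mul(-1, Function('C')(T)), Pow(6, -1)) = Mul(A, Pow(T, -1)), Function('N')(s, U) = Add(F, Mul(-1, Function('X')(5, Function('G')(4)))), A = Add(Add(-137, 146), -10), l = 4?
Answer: Rational(807573, 14) ≈ 57684.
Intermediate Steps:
Function('G')(j) = 21 (Function('G')(j) = Add(9, Mul(3, 4)) = Add(9, 12) = 21)
A = -1 (A = Add(9, -10) = -1)
Function('N')(s, U) = -28 (Function('N')(s, U) = Add(-7, Mul(-1, 21)) = Add(-7, -21) = -28)
Function('C')(T) = Mul(6, Pow(T, -1)) (Function('C')(T) = Mul(-6, Mul(-1, Pow(T, -1))) = Mul(6, Pow(T, -1)))
Add(Mul(Mul(-69, 44), -19), Function('C')(Function('N')(-24, 1))) = Add(Mul(Mul(-69, 44), -19), Mul(6, Pow(-28, -1))) = Add(Mul(-3036, -19), Mul(6, Rational(-1, 28))) = Add(57684, Rational(-3, 14)) = Rational(807573, 14)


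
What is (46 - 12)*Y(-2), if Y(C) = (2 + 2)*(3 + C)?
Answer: 136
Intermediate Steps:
Y(C) = 12 + 4*C (Y(C) = 4*(3 + C) = 12 + 4*C)
(46 - 12)*Y(-2) = (46 - 12)*(12 + 4*(-2)) = 34*(12 - 8) = 34*4 = 136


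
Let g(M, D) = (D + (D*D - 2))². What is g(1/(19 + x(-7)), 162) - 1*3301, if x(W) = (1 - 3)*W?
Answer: 697167915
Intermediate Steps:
x(W) = -2*W
g(M, D) = (-2 + D + D²)² (g(M, D) = (D + (D² - 2))² = (D + (-2 + D²))² = (-2 + D + D²)²)
g(1/(19 + x(-7)), 162) - 1*3301 = (-2 + 162 + 162²)² - 1*3301 = (-2 + 162 + 26244)² - 3301 = 26404² - 3301 = 697171216 - 3301 = 697167915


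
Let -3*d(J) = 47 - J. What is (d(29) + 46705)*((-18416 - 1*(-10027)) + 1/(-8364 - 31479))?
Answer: -15608810494672/39843 ≈ -3.9176e+8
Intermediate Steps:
d(J) = -47/3 + J/3 (d(J) = -(47 - J)/3 = -47/3 + J/3)
(d(29) + 46705)*((-18416 - 1*(-10027)) + 1/(-8364 - 31479)) = ((-47/3 + (⅓)*29) + 46705)*((-18416 - 1*(-10027)) + 1/(-8364 - 31479)) = ((-47/3 + 29/3) + 46705)*((-18416 + 10027) + 1/(-39843)) = (-6 + 46705)*(-8389 - 1/39843) = 46699*(-334242928/39843) = -15608810494672/39843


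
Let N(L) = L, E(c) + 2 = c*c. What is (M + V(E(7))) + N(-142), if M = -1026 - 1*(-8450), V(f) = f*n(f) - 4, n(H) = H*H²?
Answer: 4886959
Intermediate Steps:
E(c) = -2 + c² (E(c) = -2 + c*c = -2 + c²)
n(H) = H³
V(f) = -4 + f⁴ (V(f) = f*f³ - 4 = f⁴ - 4 = -4 + f⁴)
M = 7424 (M = -1026 + 8450 = 7424)
(M + V(E(7))) + N(-142) = (7424 + (-4 + (-2 + 7²)⁴)) - 142 = (7424 + (-4 + (-2 + 49)⁴)) - 142 = (7424 + (-4 + 47⁴)) - 142 = (7424 + (-4 + 4879681)) - 142 = (7424 + 4879677) - 142 = 4887101 - 142 = 4886959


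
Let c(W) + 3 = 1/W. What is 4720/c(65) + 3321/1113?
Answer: -56804021/35987 ≈ -1578.5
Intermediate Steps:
c(W) = -3 + 1/W
4720/c(65) + 3321/1113 = 4720/(-3 + 1/65) + 3321/1113 = 4720/(-3 + 1/65) + 3321*(1/1113) = 4720/(-194/65) + 1107/371 = 4720*(-65/194) + 1107/371 = -153400/97 + 1107/371 = -56804021/35987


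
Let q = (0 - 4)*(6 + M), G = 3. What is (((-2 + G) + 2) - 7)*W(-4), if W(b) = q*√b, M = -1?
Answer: 160*I ≈ 160.0*I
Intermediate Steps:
q = -20 (q = (0 - 4)*(6 - 1) = -4*5 = -20)
W(b) = -20*√b
(((-2 + G) + 2) - 7)*W(-4) = (((-2 + 3) + 2) - 7)*(-40*I) = ((1 + 2) - 7)*(-40*I) = (3 - 7)*(-40*I) = -(-160)*I = 160*I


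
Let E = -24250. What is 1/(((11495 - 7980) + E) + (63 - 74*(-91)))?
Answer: -1/13938 ≈ -7.1746e-5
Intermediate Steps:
1/(((11495 - 7980) + E) + (63 - 74*(-91))) = 1/(((11495 - 7980) - 24250) + (63 - 74*(-91))) = 1/((3515 - 24250) + (63 + 6734)) = 1/(-20735 + 6797) = 1/(-13938) = -1/13938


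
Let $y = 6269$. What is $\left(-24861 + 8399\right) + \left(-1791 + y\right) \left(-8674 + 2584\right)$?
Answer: $-27287482$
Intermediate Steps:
$\left(-24861 + 8399\right) + \left(-1791 + y\right) \left(-8674 + 2584\right) = \left(-24861 + 8399\right) + \left(-1791 + 6269\right) \left(-8674 + 2584\right) = -16462 + 4478 \left(-6090\right) = -16462 - 27271020 = -27287482$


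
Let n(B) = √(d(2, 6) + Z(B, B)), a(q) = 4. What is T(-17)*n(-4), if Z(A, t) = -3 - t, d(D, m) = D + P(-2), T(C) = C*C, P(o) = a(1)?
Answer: 289*√7 ≈ 764.62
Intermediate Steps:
P(o) = 4
T(C) = C²
d(D, m) = 4 + D (d(D, m) = D + 4 = 4 + D)
n(B) = √(3 - B) (n(B) = √((4 + 2) + (-3 - B)) = √(6 + (-3 - B)) = √(3 - B))
T(-17)*n(-4) = (-17)²*√(3 - 1*(-4)) = 289*√(3 + 4) = 289*√7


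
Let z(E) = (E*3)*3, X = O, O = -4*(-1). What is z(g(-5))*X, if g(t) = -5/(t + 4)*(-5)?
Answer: -900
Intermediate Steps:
O = 4
X = 4
g(t) = 25/(4 + t) (g(t) = -5/(4 + t)*(-5) = 25/(4 + t))
z(E) = 9*E (z(E) = (3*E)*3 = 9*E)
z(g(-5))*X = (9*(25/(4 - 5)))*4 = (9*(25/(-1)))*4 = (9*(25*(-1)))*4 = (9*(-25))*4 = -225*4 = -900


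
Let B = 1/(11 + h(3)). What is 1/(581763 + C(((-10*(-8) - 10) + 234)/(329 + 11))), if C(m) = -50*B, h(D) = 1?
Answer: 6/3490553 ≈ 1.7189e-6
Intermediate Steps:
B = 1/12 (B = 1/(11 + 1) = 1/12 ≈ 0.083333)
C(m) = -25/6 (C(m) = -50*1/12 = -25/6)
1/(581763 + C(((-10*(-8) - 10) + 234)/(329 + 11))) = 1/(581763 - 25/6) = 1/(3490553/6) = 6/3490553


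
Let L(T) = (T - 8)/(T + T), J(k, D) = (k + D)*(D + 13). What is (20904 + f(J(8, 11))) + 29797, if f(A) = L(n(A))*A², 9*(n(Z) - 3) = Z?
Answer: 22406477/161 ≈ 1.3917e+5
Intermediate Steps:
n(Z) = 3 + Z/9
J(k, D) = (13 + D)*(D + k) (J(k, D) = (D + k)*(13 + D) = (13 + D)*(D + k))
L(T) = (-8 + T)/(2*T) (L(T) = (-8 + T)/((2*T)) = (-8 + T)*(1/(2*T)) = (-8 + T)/(2*T))
f(A) = A²*(-5 + A/9)/(2*(3 + A/9)) (f(A) = ((-8 + (3 + A/9))/(2*(3 + A/9)))*A² = ((-5 + A/9)/(2*(3 + A/9)))*A² = A²*(-5 + A/9)/(2*(3 + A/9)))
(20904 + f(J(8, 11))) + 29797 = (20904 + (11² + 13*11 + 13*8 + 11*8)²*(-45 + (11² + 13*11 + 13*8 + 11*8))/(2*(27 + (11² + 13*11 + 13*8 + 11*8)))) + 29797 = (20904 + (121 + 143 + 104 + 88)²*(-45 + (121 + 143 + 104 + 88))/(2*(27 + (121 + 143 + 104 + 88)))) + 29797 = (20904 + (½)*456²*(-45 + 456)/(27 + 456)) + 29797 = (20904 + (½)*207936*411/483) + 29797 = (20904 + (½)*207936*(1/483)*411) + 29797 = (20904 + 14243616/161) + 29797 = 17609160/161 + 29797 = 22406477/161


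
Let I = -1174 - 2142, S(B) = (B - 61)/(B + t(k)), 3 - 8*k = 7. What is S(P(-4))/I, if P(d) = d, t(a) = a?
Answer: -65/14922 ≈ -0.0043560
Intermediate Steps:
k = -1/2 (k = 3/8 - 1/8*7 = 3/8 - 7/8 = -1/2 ≈ -0.50000)
S(B) = (-61 + B)/(-1/2 + B) (S(B) = (B - 61)/(B - 1/2) = (-61 + B)/(-1/2 + B))
I = -3316
S(P(-4))/I = (2*(-61 - 4)/(-1 + 2*(-4)))/(-3316) = (2*(-65)/(-1 - 8))*(-1/3316) = (2*(-65)/(-9))*(-1/3316) = (2*(-1/9)*(-65))*(-1/3316) = (130/9)*(-1/3316) = -65/14922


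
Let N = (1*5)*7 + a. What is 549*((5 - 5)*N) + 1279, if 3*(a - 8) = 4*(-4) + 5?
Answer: 1279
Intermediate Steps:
a = 13/3 (a = 8 + (4*(-4) + 5)/3 = 8 + (-16 + 5)/3 = 8 + (⅓)*(-11) = 8 - 11/3 = 13/3 ≈ 4.3333)
N = 118/3 (N = (1*5)*7 + 13/3 = 5*7 + 13/3 = 35 + 13/3 = 118/3 ≈ 39.333)
549*((5 - 5)*N) + 1279 = 549*((5 - 5)*(118/3)) + 1279 = 549*(0*(118/3)) + 1279 = 549*0 + 1279 = 0 + 1279 = 1279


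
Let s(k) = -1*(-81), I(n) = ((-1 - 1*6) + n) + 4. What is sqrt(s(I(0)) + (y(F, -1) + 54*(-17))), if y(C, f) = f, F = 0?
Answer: I*sqrt(838) ≈ 28.948*I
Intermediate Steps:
I(n) = -3 + n (I(n) = ((-1 - 6) + n) + 4 = (-7 + n) + 4 = -3 + n)
s(k) = 81
sqrt(s(I(0)) + (y(F, -1) + 54*(-17))) = sqrt(81 + (-1 + 54*(-17))) = sqrt(81 + (-1 - 918)) = sqrt(81 - 919) = sqrt(-838) = I*sqrt(838)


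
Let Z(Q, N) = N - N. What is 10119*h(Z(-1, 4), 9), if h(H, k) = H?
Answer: 0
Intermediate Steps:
Z(Q, N) = 0
10119*h(Z(-1, 4), 9) = 10119*0 = 0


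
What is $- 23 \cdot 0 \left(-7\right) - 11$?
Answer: $-11$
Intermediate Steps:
$- 23 \cdot 0 \left(-7\right) - 11 = \left(-23\right) 0 - 11 = 0 - 11 = -11$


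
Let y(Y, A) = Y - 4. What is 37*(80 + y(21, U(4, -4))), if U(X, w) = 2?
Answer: 3589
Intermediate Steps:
y(Y, A) = -4 + Y
37*(80 + y(21, U(4, -4))) = 37*(80 + (-4 + 21)) = 37*(80 + 17) = 37*97 = 3589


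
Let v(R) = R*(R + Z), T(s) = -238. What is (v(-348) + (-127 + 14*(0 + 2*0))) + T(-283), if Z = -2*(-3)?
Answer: 118651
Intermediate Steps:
Z = 6
v(R) = R*(6 + R) (v(R) = R*(R + 6) = R*(6 + R))
(v(-348) + (-127 + 14*(0 + 2*0))) + T(-283) = (-348*(6 - 348) + (-127 + 14*(0 + 2*0))) - 238 = (-348*(-342) + (-127 + 14*(0 + 0))) - 238 = (119016 + (-127 + 14*0)) - 238 = (119016 + (-127 + 0)) - 238 = (119016 - 127) - 238 = 118889 - 238 = 118651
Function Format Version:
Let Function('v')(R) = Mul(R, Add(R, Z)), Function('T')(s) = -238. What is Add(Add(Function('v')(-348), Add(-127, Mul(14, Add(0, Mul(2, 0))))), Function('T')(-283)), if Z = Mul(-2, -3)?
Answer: 118651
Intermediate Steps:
Z = 6
Function('v')(R) = Mul(R, Add(6, R)) (Function('v')(R) = Mul(R, Add(R, 6)) = Mul(R, Add(6, R)))
Add(Add(Function('v')(-348), Add(-127, Mul(14, Add(0, Mul(2, 0))))), Function('T')(-283)) = Add(Add(Mul(-348, Add(6, -348)), Add(-127, Mul(14, Add(0, Mul(2, 0))))), -238) = Add(Add(Mul(-348, -342), Add(-127, Mul(14, Add(0, 0)))), -238) = Add(Add(119016, Add(-127, Mul(14, 0))), -238) = Add(Add(119016, Add(-127, 0)), -238) = Add(Add(119016, -127), -238) = Add(118889, -238) = 118651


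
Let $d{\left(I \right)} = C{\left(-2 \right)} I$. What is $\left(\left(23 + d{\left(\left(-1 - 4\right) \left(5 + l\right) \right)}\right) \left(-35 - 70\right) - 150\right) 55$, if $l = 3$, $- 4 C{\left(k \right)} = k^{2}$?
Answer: $-372075$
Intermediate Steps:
$C{\left(k \right)} = - \frac{k^{2}}{4}$
$d{\left(I \right)} = - I$ ($d{\left(I \right)} = - \frac{\left(-2\right)^{2}}{4} I = \left(- \frac{1}{4}\right) 4 I = - I$)
$\left(\left(23 + d{\left(\left(-1 - 4\right) \left(5 + l\right) \right)}\right) \left(-35 - 70\right) - 150\right) 55 = \left(\left(23 - \left(-1 - 4\right) \left(5 + 3\right)\right) \left(-35 - 70\right) - 150\right) 55 = \left(\left(23 - \left(-5\right) 8\right) \left(-105\right) - 150\right) 55 = \left(\left(23 - -40\right) \left(-105\right) - 150\right) 55 = \left(\left(23 + 40\right) \left(-105\right) - 150\right) 55 = \left(63 \left(-105\right) - 150\right) 55 = \left(-6615 - 150\right) 55 = \left(-6765\right) 55 = -372075$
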